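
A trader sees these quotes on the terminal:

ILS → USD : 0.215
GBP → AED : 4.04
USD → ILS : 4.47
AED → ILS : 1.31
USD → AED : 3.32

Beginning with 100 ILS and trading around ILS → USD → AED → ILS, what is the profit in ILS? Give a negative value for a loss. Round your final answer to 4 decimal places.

-6.4922

100 ILS × 0.215 = 21.5 USD
21.5 USD × 3.32 = 71.38 AED
71.38 AED × 1.31 = 93.5078 ILS
Net change: 93.5078 − 100 = -6.4922 ILS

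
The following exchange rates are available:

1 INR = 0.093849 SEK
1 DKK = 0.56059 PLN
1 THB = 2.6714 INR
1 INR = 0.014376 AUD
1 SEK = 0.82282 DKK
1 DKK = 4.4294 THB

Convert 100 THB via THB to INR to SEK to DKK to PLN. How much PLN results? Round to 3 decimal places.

11.564

100 THB × 2.6714 = 267.14 INR
267.14 INR × 0.093849 = 25.07082186 SEK
25.07082186 SEK × 0.82282 = 20.6287736428452 DKK
20.6287736428452 DKK × 0.56059 = 11.564284216442590668 PLN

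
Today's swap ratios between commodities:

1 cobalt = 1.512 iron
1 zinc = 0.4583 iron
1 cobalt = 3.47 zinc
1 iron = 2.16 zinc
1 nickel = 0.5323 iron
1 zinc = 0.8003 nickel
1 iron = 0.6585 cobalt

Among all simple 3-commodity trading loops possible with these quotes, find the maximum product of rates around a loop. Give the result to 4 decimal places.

iron→cobalt→zinc→iron: 0.6585 × 3.47 × 0.4583 = 1.04721
iron→zinc→nickel→iron: 2.16 × 0.8003 × 0.5323 = 0.92016
Maximum is iron→cobalt→zinc→iron at 1.0472; arbitrage exists.

1.0472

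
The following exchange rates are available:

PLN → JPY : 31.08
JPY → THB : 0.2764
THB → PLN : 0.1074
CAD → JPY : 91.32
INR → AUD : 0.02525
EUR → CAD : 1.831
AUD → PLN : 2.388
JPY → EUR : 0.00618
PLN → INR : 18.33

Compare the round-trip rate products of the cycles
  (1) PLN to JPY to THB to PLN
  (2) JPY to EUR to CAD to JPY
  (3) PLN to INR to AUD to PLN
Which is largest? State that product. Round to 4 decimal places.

1.1052

(1) 31.08 × 0.2764 × 0.1074 = 0.92262
(2) 0.00618 × 1.831 × 91.32 = 1.03334
(3) 18.33 × 0.02525 × 2.388 = 1.10524
Highest is cycle (3) at 1.1052 (>1, arbitrage).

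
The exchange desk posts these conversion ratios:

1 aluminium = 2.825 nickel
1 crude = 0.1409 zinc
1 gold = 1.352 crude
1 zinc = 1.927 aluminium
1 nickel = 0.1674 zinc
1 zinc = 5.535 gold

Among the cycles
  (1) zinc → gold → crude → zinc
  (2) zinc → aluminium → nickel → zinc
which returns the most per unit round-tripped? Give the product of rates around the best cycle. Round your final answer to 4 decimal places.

(1) 5.535 × 1.352 × 0.1409 = 1.05440
(2) 1.927 × 2.825 × 0.1674 = 0.91129
Highest is cycle (1) at 1.0544 (>1, arbitrage).

1.0544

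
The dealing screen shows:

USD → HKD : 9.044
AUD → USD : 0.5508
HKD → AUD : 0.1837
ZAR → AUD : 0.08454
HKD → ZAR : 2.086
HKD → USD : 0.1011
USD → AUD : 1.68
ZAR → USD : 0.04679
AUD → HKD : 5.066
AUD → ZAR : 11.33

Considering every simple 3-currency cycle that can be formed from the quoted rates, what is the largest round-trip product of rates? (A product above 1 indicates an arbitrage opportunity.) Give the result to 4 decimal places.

USD→HKD→AUD→USD: 9.044 × 0.1837 × 0.5508 = 0.91509
ZAR→AUD→HKD→ZAR: 0.08454 × 5.066 × 2.086 = 0.89339
USD→AUD→ZAR→USD: 1.68 × 11.33 × 0.04679 = 0.89062
USD→HKD→ZAR→USD: 9.044 × 2.086 × 0.04679 = 0.88273
USD→AUD→HKD→USD: 1.68 × 5.066 × 0.1011 = 0.86045
Maximum is USD→HKD→AUD→USD at 0.9151; no arbitrage — every cycle loses value.

0.9151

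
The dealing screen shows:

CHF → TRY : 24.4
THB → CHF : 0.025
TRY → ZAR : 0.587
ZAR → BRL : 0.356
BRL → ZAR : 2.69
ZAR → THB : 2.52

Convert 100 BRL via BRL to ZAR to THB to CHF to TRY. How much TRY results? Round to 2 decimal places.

100 BRL × 2.69 = 269 ZAR
269 ZAR × 2.52 = 677.88 THB
677.88 THB × 0.025 = 16.947 CHF
16.947 CHF × 24.4 = 413.5068 TRY

413.51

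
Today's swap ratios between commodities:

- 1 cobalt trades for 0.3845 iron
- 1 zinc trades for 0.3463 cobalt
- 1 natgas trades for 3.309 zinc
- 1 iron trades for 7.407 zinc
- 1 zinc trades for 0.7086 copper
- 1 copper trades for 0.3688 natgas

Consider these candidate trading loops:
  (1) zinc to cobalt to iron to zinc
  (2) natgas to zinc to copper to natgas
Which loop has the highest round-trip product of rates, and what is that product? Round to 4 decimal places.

0.9863

(1) 0.3463 × 0.3845 × 7.407 = 0.98626
(2) 3.309 × 0.7086 × 0.3688 = 0.86475
Highest is cycle (1) at 0.9863 (≤1, no arbitrage).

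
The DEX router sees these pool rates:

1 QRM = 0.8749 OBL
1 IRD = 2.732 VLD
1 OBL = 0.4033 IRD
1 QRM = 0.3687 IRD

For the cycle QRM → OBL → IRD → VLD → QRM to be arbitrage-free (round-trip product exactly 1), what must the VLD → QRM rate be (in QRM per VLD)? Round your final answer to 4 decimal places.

1.0374

Known legs of the cycle: 0.8749 × 0.4033 × 2.732 = 0.96397846844
For no arbitrage the full-cycle product must be 1, so the missing rate is 1 / 0.96397846844 ≈ 1.037368.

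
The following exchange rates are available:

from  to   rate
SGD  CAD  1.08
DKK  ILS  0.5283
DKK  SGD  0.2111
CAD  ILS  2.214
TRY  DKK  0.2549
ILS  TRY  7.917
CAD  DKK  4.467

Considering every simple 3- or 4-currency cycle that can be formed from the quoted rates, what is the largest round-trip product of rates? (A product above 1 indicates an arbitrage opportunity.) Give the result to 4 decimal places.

1.0661

TRY→DKK→ILS→TRY: 0.2549 × 0.5283 × 7.917 = 1.06613
CAD→DKK→SGD→CAD: 4.467 × 0.2111 × 1.08 = 1.01842
Maximum is TRY→DKK→ILS→TRY at 1.0661; arbitrage exists.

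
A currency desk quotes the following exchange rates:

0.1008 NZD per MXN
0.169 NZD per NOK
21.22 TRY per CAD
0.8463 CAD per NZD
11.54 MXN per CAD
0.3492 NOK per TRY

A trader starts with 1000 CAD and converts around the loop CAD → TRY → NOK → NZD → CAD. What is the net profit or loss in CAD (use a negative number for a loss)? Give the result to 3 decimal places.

1000 CAD × 21.22 = 21220 TRY
21220 TRY × 0.3492 = 7410.024 NOK
7410.024 NOK × 0.169 = 1252.294056 NZD
1252.294056 NZD × 0.8463 = 1059.8164595928 CAD
Net change: 1059.8164595928 − 1000 = 59.8164595928 CAD

59.816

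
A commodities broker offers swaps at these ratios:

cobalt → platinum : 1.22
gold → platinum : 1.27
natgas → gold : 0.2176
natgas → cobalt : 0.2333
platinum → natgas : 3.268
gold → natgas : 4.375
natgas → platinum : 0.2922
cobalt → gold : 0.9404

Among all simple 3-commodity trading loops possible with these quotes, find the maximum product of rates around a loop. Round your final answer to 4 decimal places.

0.9599

cobalt→gold→natgas→cobalt: 0.9404 × 4.375 × 0.2333 = 0.95985
cobalt→platinum→natgas→cobalt: 1.22 × 3.268 × 0.2333 = 0.93016
gold→platinum→natgas→gold: 1.27 × 3.268 × 0.2176 = 0.90312
Maximum is cobalt→gold→natgas→cobalt at 0.9599; no arbitrage — every cycle loses value.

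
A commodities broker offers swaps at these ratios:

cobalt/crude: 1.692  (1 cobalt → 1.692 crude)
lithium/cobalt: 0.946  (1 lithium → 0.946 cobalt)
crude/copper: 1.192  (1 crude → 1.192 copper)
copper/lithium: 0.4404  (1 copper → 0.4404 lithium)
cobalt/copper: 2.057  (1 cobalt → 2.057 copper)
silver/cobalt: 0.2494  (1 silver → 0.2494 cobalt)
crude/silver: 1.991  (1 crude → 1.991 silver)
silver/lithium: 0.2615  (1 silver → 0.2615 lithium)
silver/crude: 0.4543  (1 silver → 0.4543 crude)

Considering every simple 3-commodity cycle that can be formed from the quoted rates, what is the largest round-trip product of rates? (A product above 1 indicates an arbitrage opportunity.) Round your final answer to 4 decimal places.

lithium→cobalt→copper→lithium: 0.946 × 2.057 × 0.4404 = 0.85698
crude→silver→cobalt→crude: 1.991 × 0.2494 × 1.692 = 0.84017
Maximum is lithium→cobalt→copper→lithium at 0.8570; no arbitrage — every cycle loses value.

0.8570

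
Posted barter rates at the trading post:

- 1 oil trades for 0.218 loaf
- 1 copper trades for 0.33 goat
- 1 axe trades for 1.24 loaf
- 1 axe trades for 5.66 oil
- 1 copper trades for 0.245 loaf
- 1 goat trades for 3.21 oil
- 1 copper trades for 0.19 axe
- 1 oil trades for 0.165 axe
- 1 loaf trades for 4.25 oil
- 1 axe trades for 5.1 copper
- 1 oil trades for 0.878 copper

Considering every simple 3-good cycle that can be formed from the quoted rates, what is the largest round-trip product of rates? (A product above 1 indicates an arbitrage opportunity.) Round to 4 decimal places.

0.9442

copper→axe→oil→copper: 0.19 × 5.66 × 0.878 = 0.94420
copper→goat→oil→copper: 0.33 × 3.21 × 0.878 = 0.93007
copper→loaf→oil→copper: 0.245 × 4.25 × 0.878 = 0.91422
oil→axe→loaf→oil: 0.165 × 1.24 × 4.25 = 0.86955
Maximum is copper→axe→oil→copper at 0.9442; no arbitrage — every cycle loses value.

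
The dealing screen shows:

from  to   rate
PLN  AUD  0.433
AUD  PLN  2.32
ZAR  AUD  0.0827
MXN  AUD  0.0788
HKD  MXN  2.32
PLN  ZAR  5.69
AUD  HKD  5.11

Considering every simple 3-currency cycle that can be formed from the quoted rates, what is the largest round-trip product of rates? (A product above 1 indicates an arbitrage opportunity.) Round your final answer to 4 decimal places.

1.0917

PLN→ZAR→AUD→PLN: 5.69 × 0.0827 × 2.32 = 1.09171
HKD→MXN→AUD→HKD: 2.32 × 0.0788 × 5.11 = 0.93419
Maximum is PLN→ZAR→AUD→PLN at 1.0917; arbitrage exists.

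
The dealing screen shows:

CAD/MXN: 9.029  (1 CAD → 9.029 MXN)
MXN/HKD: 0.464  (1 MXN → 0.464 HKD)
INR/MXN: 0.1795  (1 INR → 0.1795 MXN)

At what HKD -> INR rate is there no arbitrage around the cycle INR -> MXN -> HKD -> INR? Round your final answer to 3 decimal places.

Known legs of the cycle: 0.1795 × 0.464 = 0.083288
For no arbitrage the full-cycle product must be 1, so the missing rate is 1 / 0.083288 ≈ 12.00653.

12.007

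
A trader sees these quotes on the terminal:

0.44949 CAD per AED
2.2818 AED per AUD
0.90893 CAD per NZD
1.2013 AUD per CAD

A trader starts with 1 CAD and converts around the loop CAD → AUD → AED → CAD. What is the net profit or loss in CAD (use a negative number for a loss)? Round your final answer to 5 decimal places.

0.23211

1 CAD × 1.2013 = 1.2013 AUD
1.2013 AUD × 2.2818 = 2.74112634 AED
2.74112634 AED × 0.44949 = 1.2321088785666 CAD
Net change: 1.2321088785666 − 1 = 0.2321088785666 CAD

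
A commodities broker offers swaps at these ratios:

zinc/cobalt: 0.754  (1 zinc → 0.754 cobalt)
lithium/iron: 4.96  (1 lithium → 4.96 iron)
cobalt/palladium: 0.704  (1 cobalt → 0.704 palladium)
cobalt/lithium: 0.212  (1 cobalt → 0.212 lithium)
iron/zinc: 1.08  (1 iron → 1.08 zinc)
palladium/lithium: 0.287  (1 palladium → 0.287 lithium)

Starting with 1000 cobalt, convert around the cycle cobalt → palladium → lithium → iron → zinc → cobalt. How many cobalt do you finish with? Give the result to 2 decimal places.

1000 cobalt × 0.704 = 704 palladium
704 palladium × 0.287 = 202.048 lithium
202.048 lithium × 4.96 = 1002.15808 iron
1002.15808 iron × 1.08 = 1082.3307264 zinc
1082.3307264 zinc × 0.754 = 816.0773677056 cobalt

816.08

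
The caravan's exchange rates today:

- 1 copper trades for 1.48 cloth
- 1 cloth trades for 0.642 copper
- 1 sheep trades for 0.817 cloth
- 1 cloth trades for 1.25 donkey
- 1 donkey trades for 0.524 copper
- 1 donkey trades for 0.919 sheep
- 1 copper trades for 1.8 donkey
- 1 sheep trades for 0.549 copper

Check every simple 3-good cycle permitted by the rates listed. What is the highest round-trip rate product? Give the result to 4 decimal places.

0.9694

cloth→donkey→copper→cloth: 1.25 × 0.524 × 1.48 = 0.96940
cloth→donkey→sheep→cloth: 1.25 × 0.919 × 0.817 = 0.93853
copper→donkey→sheep→copper: 1.8 × 0.919 × 0.549 = 0.90816
Maximum is cloth→donkey→copper→cloth at 0.9694; no arbitrage — every cycle loses value.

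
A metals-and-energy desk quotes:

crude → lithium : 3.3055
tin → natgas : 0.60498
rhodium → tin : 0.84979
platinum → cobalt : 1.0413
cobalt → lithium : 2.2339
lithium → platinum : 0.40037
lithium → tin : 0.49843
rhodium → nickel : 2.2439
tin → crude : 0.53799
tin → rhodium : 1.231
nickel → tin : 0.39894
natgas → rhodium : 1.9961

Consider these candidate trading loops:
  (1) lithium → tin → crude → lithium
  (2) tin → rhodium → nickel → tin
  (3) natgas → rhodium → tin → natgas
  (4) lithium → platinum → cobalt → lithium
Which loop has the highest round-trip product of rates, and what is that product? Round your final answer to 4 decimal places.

1.1020

(1) 0.49843 × 0.53799 × 3.3055 = 0.88637
(2) 1.231 × 2.2439 × 0.39894 = 1.10197
(3) 1.9961 × 0.84979 × 0.60498 = 1.02621
(4) 0.40037 × 1.0413 × 2.2339 = 0.93132
Highest is cycle (2) at 1.1020 (>1, arbitrage).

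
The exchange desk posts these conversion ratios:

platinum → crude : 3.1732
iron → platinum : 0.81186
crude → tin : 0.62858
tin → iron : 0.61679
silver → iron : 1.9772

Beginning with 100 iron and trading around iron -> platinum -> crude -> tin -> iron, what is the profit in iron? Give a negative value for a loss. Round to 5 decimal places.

100 iron × 0.81186 = 81.186 platinum
81.186 platinum × 3.1732 = 257.6194152 crude
257.6194152 crude × 0.62858 = 161.934412006416 tin
161.934412006416 tin × 0.61679 = 99.87952598143732464 iron
Net change: 99.87952598143732464 − 100 = -0.12047401856267536 iron

-0.12047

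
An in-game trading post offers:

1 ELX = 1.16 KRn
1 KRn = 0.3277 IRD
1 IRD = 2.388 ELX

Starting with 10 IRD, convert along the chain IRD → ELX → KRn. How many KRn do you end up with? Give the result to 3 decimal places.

27.701

10 IRD × 2.388 = 23.88 ELX
23.88 ELX × 1.16 = 27.7008 KRn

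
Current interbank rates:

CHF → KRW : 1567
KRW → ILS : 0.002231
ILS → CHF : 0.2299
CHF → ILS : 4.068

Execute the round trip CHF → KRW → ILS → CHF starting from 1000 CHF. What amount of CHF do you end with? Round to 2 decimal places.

1000 CHF × 1567 = 1567000 KRW
1567000 KRW × 0.002231 = 3495.977 ILS
3495.977 ILS × 0.2299 = 803.7251123 CHF

803.73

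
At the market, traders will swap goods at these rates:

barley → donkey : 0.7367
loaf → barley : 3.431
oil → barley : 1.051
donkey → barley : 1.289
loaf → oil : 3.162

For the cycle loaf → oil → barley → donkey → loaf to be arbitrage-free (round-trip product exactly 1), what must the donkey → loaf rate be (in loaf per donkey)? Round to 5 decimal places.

Known legs of the cycle: 3.162 × 1.051 × 0.7367 = 2.4482471154
For no arbitrage the full-cycle product must be 1, so the missing rate is 1 / 2.4482471154 ≈ 0.4084555.

0.40846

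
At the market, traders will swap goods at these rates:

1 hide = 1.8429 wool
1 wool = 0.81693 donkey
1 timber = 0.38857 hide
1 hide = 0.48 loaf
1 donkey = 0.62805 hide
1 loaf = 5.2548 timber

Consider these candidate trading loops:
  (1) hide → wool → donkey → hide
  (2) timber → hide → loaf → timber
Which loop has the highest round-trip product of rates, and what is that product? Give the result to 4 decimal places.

(1) 1.8429 × 0.81693 × 0.62805 = 0.94554
(2) 0.38857 × 0.48 × 5.2548 = 0.98009
Highest is cycle (2) at 0.9801 (≤1, no arbitrage).

0.9801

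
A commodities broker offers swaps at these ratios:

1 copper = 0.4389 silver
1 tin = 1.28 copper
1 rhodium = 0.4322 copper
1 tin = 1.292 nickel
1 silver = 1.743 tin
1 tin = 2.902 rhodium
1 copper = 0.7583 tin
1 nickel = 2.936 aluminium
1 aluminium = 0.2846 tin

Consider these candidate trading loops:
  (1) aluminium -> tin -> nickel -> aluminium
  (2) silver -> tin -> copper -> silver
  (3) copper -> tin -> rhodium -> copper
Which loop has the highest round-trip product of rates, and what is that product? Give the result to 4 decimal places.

1.0796

(1) 0.2846 × 1.292 × 2.936 = 1.07958
(2) 1.743 × 1.28 × 0.4389 = 0.97920
(3) 0.7583 × 2.902 × 0.4322 = 0.95109
Highest is cycle (1) at 1.0796 (>1, arbitrage).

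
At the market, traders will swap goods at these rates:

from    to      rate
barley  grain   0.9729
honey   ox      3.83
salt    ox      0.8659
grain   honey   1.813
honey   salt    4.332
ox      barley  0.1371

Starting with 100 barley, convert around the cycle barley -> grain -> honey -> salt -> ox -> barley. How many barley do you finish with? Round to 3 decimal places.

90.711

100 barley × 0.9729 = 97.29 grain
97.29 grain × 1.813 = 176.38677 honey
176.38677 honey × 4.332 = 764.10748764 salt
764.10748764 salt × 0.8659 = 661.640673547476 ox
661.640673547476 ox × 0.1371 = 90.7109363433589596 barley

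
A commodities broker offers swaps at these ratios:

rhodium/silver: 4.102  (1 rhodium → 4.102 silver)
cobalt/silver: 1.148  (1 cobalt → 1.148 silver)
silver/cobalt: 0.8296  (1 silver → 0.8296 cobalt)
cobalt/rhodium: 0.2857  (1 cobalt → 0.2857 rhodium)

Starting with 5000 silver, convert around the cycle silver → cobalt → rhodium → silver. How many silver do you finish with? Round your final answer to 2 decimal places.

4861.21

5000 silver × 0.8296 = 4148 cobalt
4148 cobalt × 0.2857 = 1185.0836 rhodium
1185.0836 rhodium × 4.102 = 4861.2129272 silver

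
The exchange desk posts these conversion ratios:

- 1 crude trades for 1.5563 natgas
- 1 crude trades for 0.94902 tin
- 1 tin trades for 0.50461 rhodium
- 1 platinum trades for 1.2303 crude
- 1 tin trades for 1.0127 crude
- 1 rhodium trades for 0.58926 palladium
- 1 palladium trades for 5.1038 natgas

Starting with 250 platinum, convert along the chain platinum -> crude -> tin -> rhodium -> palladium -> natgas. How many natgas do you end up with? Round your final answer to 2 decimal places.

250 platinum × 1.2303 = 307.575 crude
307.575 crude × 0.94902 = 291.8948265 tin
291.8948265 tin × 0.50461 = 147.293048400165 rhodium
147.293048400165 rhodium × 0.58926 = 86.7939017002812279 palladium
86.7939017002812279 palladium × 5.1038 = 442.97871549789533095602 natgas

442.98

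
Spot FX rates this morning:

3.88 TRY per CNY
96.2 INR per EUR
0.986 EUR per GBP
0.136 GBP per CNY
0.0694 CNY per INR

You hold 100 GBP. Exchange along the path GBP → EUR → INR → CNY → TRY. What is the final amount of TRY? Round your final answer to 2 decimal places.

2554.13

100 GBP × 0.986 = 98.6 EUR
98.6 EUR × 96.2 = 9485.32 INR
9485.32 INR × 0.0694 = 658.281208 CNY
658.281208 CNY × 3.88 = 2554.13108704 TRY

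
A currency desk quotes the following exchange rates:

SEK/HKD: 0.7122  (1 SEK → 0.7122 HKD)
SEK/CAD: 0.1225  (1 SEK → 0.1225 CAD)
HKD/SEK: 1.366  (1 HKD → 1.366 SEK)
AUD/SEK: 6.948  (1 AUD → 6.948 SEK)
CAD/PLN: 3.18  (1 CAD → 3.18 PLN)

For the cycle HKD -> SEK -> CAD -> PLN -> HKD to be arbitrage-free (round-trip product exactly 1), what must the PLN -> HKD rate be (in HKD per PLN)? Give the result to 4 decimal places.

Known legs of the cycle: 1.366 × 0.1225 × 3.18 = 0.5321253
For no arbitrage the full-cycle product must be 1, so the missing rate is 1 / 0.5321253 ≈ 1.879257.

1.8793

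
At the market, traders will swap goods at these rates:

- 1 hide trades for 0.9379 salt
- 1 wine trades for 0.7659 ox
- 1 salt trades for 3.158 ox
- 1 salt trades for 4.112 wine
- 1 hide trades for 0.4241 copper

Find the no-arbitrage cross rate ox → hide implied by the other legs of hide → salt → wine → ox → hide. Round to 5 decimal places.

0.33855

Known legs of the cycle: 0.9379 × 4.112 × 0.7659 = 2.95380425232
For no arbitrage the full-cycle product must be 1, so the missing rate is 1 / 2.95380425232 ≈ 0.3385465.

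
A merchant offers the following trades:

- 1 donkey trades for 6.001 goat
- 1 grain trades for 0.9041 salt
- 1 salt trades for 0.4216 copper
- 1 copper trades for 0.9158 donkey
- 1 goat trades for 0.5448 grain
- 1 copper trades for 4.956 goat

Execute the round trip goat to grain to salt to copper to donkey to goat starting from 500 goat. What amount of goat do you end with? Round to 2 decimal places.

500 goat × 0.5448 = 272.4 grain
272.4 grain × 0.9041 = 246.27684 salt
246.27684 salt × 0.4216 = 103.830315744 copper
103.830315744 copper × 0.9158 = 95.0878031583552 donkey
95.0878031583552 donkey × 6.001 = 570.6219067532895552 goat

570.62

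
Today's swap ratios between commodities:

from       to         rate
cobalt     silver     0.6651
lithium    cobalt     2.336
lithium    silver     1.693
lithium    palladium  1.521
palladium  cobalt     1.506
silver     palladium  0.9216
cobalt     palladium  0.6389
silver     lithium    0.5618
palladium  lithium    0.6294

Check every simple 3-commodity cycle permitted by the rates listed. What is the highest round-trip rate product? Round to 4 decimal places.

0.9820

silver→palladium→lithium→silver: 0.9216 × 0.6294 × 1.693 = 0.98203
palladium→lithium→cobalt→palladium: 0.6294 × 2.336 × 0.6389 = 0.93936
silver→palladium→cobalt→silver: 0.9216 × 1.506 × 0.6651 = 0.92311
silver→lithium→cobalt→silver: 0.5618 × 2.336 × 0.6651 = 0.87285
Maximum is silver→palladium→lithium→silver at 0.9820; no arbitrage — every cycle loses value.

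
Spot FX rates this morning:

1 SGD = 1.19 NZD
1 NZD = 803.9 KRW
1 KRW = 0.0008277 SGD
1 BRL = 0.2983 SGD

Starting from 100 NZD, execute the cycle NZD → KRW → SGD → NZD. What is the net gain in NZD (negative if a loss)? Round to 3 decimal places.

-20.819

100 NZD × 803.9 = 80390 KRW
80390 KRW × 0.0008277 = 66.538803 SGD
66.538803 SGD × 1.19 = 79.18117557 NZD
Net change: 79.18117557 − 100 = -20.81882443 NZD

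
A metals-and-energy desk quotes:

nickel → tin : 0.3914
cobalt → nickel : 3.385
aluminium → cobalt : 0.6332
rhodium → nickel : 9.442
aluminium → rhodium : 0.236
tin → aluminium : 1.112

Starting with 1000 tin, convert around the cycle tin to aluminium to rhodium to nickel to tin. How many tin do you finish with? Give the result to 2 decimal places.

969.84

1000 tin × 1.112 = 1112 aluminium
1112 aluminium × 0.236 = 262.432 rhodium
262.432 rhodium × 9.442 = 2477.882944 nickel
2477.882944 nickel × 0.3914 = 969.8433842816 tin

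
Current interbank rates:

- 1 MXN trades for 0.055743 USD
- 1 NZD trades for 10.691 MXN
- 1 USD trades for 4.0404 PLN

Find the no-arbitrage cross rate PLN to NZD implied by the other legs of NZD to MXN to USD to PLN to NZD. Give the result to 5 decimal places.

Known legs of the cycle: 10.691 × 0.055743 × 4.0404 = 2.4078699678852
For no arbitrage the full-cycle product must be 1, so the missing rate is 1 / 2.4078699678852 ≈ 0.4153048.

0.41530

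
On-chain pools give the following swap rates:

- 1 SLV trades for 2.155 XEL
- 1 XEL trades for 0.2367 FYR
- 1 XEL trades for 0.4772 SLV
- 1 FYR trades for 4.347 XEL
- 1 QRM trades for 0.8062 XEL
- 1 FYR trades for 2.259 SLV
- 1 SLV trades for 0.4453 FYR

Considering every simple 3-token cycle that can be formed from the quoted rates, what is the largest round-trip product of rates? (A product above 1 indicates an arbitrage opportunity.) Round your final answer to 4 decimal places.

1.1523

XEL→FYR→SLV→XEL: 0.2367 × 2.259 × 2.155 = 1.15229
XEL→SLV→FYR→XEL: 0.4772 × 0.4453 × 4.347 = 0.92373
Maximum is XEL→FYR→SLV→XEL at 1.1523; arbitrage exists.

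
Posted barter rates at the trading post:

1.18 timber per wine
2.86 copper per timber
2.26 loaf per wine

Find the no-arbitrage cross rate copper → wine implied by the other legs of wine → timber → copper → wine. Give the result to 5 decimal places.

Known legs of the cycle: 1.18 × 2.86 = 3.3748
For no arbitrage the full-cycle product must be 1, so the missing rate is 1 / 3.3748 ≈ 0.2963139.

0.29631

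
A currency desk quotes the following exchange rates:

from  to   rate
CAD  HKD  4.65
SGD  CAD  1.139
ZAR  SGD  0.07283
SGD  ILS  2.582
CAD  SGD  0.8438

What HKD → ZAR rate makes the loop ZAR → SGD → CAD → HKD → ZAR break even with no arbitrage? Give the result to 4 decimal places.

2.5925

Known legs of the cycle: 0.07283 × 1.139 × 4.65 = 0.3857331705
For no arbitrage the full-cycle product must be 1, so the missing rate is 1 / 0.3857331705 ≈ 2.592466.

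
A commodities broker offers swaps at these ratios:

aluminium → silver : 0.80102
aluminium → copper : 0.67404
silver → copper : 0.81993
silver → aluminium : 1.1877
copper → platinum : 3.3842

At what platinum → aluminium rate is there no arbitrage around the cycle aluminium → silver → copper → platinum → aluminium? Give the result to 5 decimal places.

Known legs of the cycle: 0.80102 × 0.81993 × 3.3842 = 2.22267598804812
For no arbitrage the full-cycle product must be 1, so the missing rate is 1 / 2.22267598804812 ≈ 0.4499081.

0.44991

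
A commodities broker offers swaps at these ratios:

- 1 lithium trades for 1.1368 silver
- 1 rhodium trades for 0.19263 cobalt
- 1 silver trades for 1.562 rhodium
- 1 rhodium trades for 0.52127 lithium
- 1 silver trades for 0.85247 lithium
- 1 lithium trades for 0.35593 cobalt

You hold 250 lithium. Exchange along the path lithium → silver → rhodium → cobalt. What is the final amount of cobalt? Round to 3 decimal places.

85.512

250 lithium × 1.1368 = 284.2 silver
284.2 silver × 1.562 = 443.9204 rhodium
443.9204 rhodium × 0.19263 = 85.512386652 cobalt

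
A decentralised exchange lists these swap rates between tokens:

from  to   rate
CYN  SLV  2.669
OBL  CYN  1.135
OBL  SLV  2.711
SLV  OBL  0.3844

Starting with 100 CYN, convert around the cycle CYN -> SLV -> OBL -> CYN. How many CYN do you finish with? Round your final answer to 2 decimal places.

100 CYN × 2.669 = 266.9 SLV
266.9 SLV × 0.3844 = 102.59636 OBL
102.59636 OBL × 1.135 = 116.4468686 CYN

116.45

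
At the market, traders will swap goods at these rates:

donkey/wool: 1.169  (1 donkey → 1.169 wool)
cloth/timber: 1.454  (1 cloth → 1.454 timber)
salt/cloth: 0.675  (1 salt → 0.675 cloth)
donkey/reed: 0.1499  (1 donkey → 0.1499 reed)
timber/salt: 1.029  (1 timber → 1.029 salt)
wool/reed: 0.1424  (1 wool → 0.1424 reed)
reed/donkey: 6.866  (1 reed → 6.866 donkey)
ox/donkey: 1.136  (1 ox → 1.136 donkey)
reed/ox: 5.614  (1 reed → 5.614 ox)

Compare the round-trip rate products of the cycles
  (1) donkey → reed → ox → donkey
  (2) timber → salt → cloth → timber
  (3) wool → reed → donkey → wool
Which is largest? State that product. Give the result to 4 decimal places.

(1) 0.1499 × 5.614 × 1.136 = 0.95599
(2) 1.029 × 0.675 × 1.454 = 1.00991
(3) 0.1424 × 6.866 × 1.169 = 1.14295
Highest is cycle (3) at 1.1430 (>1, arbitrage).

1.1430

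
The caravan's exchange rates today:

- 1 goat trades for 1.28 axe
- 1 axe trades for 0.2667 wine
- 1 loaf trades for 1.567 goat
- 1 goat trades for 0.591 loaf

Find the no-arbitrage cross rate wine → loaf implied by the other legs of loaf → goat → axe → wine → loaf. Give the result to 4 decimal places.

Known legs of the cycle: 1.567 × 1.28 × 0.2667 = 0.534936192
For no arbitrage the full-cycle product must be 1, so the missing rate is 1 / 0.534936192 ≈ 1.869382.

1.8694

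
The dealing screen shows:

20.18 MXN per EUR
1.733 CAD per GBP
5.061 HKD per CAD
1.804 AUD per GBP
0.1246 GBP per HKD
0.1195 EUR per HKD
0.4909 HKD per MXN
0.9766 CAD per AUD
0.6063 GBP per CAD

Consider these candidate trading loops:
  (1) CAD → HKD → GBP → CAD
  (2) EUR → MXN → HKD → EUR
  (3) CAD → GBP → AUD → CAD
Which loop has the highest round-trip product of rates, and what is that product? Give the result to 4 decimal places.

(1) 5.061 × 0.1246 × 1.733 = 1.09283
(2) 20.18 × 0.4909 × 0.1195 = 1.18381
(3) 0.6063 × 1.804 × 0.9766 = 1.06817
Highest is cycle (2) at 1.1838 (>1, arbitrage).

1.1838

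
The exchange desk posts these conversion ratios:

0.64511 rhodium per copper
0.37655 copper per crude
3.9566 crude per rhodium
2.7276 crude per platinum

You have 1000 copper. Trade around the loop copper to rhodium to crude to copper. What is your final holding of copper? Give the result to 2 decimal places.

1000 copper × 0.64511 = 645.11 rhodium
645.11 rhodium × 3.9566 = 2552.442226 crude
2552.442226 crude × 0.37655 = 961.1221202003 copper

961.12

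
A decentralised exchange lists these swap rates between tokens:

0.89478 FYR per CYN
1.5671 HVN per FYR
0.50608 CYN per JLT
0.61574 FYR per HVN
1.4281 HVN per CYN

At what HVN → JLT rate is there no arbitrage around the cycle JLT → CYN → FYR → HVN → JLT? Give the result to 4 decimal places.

Known legs of the cycle: 0.50608 × 0.89478 × 1.5671 = 0.70963030420704
For no arbitrage the full-cycle product must be 1, so the missing rate is 1 / 0.70963030420704 ≈ 1.409184.

1.4092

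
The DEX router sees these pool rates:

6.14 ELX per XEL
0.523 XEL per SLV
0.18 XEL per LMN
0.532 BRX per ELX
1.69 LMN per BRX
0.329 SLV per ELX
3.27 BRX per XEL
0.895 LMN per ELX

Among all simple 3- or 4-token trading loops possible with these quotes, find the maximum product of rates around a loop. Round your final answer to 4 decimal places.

1.0565

SLV→XEL→ELX→SLV: 0.523 × 6.14 × 0.329 = 1.05649
BRX→LMN→XEL→BRX: 1.69 × 0.18 × 3.27 = 0.99473
BRX→LMN→XEL→ELX→BRX: 1.69 × 0.18 × 6.14 × 0.532 = 0.99366
ELX→LMN→XEL→ELX: 0.895 × 0.18 × 6.14 = 0.98915
Maximum is SLV→XEL→ELX→SLV at 1.0565; arbitrage exists.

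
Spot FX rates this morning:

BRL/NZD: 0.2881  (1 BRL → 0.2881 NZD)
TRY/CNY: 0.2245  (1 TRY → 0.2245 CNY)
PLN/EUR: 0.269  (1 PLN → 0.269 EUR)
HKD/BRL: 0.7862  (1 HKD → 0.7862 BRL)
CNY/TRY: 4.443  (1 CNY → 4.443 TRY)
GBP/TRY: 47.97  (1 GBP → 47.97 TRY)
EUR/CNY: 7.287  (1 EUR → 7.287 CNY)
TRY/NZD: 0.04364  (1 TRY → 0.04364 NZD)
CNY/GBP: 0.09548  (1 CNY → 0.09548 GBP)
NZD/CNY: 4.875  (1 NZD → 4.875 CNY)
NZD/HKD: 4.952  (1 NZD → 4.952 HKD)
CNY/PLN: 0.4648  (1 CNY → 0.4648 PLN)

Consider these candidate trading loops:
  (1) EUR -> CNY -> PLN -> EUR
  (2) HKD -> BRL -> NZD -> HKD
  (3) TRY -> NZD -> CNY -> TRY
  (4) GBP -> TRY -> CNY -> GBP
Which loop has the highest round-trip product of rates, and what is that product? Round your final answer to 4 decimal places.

1.1216

(1) 7.287 × 0.4648 × 0.269 = 0.91110
(2) 0.7862 × 0.2881 × 4.952 = 1.12165
(3) 0.04364 × 4.875 × 4.443 = 0.94523
(4) 47.97 × 0.2245 × 0.09548 = 1.02825
Highest is cycle (2) at 1.1216 (>1, arbitrage).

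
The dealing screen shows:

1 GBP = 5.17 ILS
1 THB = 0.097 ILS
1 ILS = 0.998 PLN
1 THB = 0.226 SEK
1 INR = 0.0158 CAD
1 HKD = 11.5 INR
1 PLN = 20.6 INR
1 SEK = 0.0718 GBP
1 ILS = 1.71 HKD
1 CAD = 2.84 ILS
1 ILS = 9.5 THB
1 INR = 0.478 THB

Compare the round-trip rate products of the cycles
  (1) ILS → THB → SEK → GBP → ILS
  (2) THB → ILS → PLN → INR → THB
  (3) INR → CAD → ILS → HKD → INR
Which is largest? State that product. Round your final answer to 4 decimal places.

(1) 9.5 × 0.226 × 0.0718 × 5.17 = 0.79698
(2) 0.097 × 0.998 × 20.6 × 0.478 = 0.95323
(3) 0.0158 × 2.84 × 1.71 × 11.5 = 0.88241
Highest is cycle (2) at 0.9532 (≤1, no arbitrage).

0.9532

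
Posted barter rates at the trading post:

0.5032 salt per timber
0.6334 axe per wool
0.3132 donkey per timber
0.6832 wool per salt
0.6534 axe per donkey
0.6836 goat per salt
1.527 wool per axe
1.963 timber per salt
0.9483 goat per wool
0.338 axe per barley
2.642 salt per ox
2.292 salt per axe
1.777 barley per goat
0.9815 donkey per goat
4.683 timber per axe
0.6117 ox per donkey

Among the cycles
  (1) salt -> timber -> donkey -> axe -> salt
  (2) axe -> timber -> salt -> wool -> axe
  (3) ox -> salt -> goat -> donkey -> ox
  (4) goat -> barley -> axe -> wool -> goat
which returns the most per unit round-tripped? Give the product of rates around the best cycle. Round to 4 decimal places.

1.0843

(1) 1.963 × 0.3132 × 0.6534 × 2.292 = 0.92074
(2) 4.683 × 0.5032 × 0.6832 × 0.6334 = 1.01974
(3) 2.642 × 0.6836 × 0.9815 × 0.6117 = 1.08434
(4) 1.777 × 0.338 × 1.527 × 0.9483 = 0.86974
Highest is cycle (3) at 1.0843 (>1, arbitrage).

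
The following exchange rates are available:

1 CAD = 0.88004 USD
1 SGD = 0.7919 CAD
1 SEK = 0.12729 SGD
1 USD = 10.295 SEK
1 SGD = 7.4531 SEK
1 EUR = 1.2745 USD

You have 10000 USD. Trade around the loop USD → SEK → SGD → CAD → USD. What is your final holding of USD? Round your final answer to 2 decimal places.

10000 USD × 10.295 = 102950 SEK
102950 SEK × 0.12729 = 13104.5055 SGD
13104.5055 SGD × 0.7919 = 10377.45790545 CAD
10377.45790545 CAD × 0.88004 = 9132.578055112218 USD

9132.58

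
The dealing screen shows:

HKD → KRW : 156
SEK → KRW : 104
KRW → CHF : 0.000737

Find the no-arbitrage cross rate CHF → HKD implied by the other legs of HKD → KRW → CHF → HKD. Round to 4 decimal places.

Known legs of the cycle: 156 × 0.000737 = 0.114972
For no arbitrage the full-cycle product must be 1, so the missing rate is 1 / 0.114972 ≈ 8.697770.

8.6978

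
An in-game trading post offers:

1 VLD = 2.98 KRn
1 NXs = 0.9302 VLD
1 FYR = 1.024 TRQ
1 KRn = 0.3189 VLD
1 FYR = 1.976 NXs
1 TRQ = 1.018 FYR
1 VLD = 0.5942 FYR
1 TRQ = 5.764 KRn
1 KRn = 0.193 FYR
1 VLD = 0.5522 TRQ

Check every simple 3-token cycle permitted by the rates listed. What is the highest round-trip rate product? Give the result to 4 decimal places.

1.1392

TRQ→KRn→FYR→TRQ: 5.764 × 0.193 × 1.024 = 1.13915
FYR→NXs→VLD→FYR: 1.976 × 0.9302 × 0.5942 = 1.09218
TRQ→KRn→VLD→TRQ: 5.764 × 0.3189 × 0.5522 = 1.01502
Maximum is TRQ→KRn→FYR→TRQ at 1.1392; arbitrage exists.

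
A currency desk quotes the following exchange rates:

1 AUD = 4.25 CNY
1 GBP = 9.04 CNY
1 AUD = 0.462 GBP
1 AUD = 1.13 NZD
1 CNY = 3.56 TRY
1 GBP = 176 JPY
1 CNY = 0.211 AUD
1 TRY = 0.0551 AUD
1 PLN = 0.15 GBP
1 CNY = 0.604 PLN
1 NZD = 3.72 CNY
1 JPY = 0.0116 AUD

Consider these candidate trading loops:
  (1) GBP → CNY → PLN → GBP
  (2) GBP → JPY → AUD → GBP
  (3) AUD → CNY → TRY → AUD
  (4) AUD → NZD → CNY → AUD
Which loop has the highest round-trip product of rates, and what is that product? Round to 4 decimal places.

0.9432

(1) 9.04 × 0.604 × 0.15 = 0.81902
(2) 176 × 0.0116 × 0.462 = 0.94322
(3) 4.25 × 3.56 × 0.0551 = 0.83366
(4) 1.13 × 3.72 × 0.211 = 0.88696
Highest is cycle (2) at 0.9432 (≤1, no arbitrage).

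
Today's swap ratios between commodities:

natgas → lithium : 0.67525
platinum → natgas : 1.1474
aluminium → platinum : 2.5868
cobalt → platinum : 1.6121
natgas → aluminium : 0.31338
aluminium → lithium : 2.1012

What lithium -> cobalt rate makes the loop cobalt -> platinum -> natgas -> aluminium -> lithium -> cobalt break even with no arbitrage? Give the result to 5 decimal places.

0.82102

Known legs of the cycle: 1.6121 × 1.1474 × 0.31338 × 2.1012 = 1.21799496186247824
For no arbitrage the full-cycle product must be 1, so the missing rate is 1 / 1.21799496186247824 ≈ 0.8210215.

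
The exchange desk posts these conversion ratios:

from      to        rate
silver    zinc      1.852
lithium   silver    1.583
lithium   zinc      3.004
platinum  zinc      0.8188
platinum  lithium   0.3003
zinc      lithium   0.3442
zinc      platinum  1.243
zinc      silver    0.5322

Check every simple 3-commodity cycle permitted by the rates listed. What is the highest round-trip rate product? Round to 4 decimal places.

platinum→lithium→zinc→platinum: 0.3003 × 3.004 × 1.243 = 1.12131
lithium→silver→zinc→lithium: 1.583 × 1.852 × 0.3442 = 1.00910
Maximum is platinum→lithium→zinc→platinum at 1.1213; arbitrage exists.

1.1213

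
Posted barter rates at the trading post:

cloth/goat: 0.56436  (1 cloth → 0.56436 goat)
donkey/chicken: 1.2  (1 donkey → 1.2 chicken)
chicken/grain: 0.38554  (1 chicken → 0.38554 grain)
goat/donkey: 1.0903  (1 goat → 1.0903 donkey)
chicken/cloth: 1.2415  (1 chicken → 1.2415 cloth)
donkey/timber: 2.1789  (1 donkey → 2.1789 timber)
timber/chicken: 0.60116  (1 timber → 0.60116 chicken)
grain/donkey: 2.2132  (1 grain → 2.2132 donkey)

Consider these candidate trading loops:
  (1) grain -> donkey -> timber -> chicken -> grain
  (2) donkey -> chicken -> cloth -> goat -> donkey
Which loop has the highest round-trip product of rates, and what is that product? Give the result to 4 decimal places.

1.1177

(1) 2.2132 × 2.1789 × 0.60116 × 0.38554 = 1.11768
(2) 1.2 × 1.2415 × 0.56436 × 1.0903 = 0.91671
Highest is cycle (1) at 1.1177 (>1, arbitrage).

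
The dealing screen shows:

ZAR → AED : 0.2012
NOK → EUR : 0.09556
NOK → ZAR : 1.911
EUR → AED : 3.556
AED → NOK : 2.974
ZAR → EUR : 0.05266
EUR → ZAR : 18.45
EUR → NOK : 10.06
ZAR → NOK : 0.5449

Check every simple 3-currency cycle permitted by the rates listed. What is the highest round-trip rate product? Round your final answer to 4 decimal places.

1.1435

ZAR→AED→NOK→ZAR: 0.2012 × 2.974 × 1.911 = 1.14348
ZAR→EUR→NOK→ZAR: 0.05266 × 10.06 × 1.911 = 1.01237
NOK→EUR→AED→NOK: 0.09556 × 3.556 × 2.974 = 1.01060
ZAR→NOK→EUR→ZAR: 0.5449 × 0.09556 × 18.45 = 0.96070
Maximum is ZAR→AED→NOK→ZAR at 1.1435; arbitrage exists.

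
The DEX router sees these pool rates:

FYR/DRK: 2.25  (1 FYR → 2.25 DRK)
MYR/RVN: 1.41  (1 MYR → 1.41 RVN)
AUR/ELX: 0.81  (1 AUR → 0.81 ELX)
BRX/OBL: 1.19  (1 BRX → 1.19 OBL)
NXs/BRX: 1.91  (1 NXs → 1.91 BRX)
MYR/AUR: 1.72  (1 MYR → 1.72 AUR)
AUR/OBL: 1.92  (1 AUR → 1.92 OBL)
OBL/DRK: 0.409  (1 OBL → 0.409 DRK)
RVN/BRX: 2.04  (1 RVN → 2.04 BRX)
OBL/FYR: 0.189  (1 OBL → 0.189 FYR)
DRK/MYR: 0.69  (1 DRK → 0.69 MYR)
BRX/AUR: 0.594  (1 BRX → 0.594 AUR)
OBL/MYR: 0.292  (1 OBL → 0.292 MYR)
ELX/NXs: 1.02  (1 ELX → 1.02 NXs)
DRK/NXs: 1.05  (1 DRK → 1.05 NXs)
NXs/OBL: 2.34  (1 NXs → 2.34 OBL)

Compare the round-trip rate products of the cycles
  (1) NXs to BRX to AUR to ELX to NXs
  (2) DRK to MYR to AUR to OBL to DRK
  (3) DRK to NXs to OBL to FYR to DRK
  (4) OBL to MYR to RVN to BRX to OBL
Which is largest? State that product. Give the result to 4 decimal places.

1.0448

(1) 1.91 × 0.594 × 0.81 × 1.02 = 0.93736
(2) 0.69 × 1.72 × 1.92 × 0.409 = 0.93197
(3) 1.05 × 2.34 × 0.189 × 2.25 = 1.04484
(4) 0.292 × 1.41 × 2.04 × 1.19 = 0.99949
Highest is cycle (3) at 1.0448 (>1, arbitrage).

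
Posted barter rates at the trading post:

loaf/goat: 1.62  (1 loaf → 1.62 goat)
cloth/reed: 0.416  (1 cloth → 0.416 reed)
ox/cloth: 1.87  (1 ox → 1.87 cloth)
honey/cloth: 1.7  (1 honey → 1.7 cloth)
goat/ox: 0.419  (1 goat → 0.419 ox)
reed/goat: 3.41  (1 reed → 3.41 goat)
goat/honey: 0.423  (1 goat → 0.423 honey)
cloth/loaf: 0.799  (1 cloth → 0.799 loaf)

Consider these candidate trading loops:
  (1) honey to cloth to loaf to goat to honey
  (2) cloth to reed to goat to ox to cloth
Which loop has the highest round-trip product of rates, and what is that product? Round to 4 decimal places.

1.1115

(1) 1.7 × 0.799 × 1.62 × 0.423 = 0.93079
(2) 0.416 × 3.41 × 0.419 × 1.87 = 1.11148
Highest is cycle (2) at 1.1115 (>1, arbitrage).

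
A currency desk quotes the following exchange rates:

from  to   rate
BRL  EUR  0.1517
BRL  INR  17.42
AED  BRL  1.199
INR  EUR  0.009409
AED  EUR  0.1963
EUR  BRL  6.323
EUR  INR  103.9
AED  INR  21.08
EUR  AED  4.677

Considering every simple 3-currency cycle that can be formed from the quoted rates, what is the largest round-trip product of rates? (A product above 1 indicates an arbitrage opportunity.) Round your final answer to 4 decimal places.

BRL→INR→EUR→BRL: 17.42 × 0.009409 × 6.323 = 1.03637
AED→INR→EUR→AED: 21.08 × 0.009409 × 4.677 = 0.92764
BRL→EUR→AED→BRL: 0.1517 × 4.677 × 1.199 = 0.85069
Maximum is BRL→INR→EUR→BRL at 1.0364; arbitrage exists.

1.0364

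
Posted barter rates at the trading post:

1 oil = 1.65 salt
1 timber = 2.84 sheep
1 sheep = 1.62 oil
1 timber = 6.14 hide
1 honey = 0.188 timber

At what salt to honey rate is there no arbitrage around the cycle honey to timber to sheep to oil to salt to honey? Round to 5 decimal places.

Known legs of the cycle: 0.188 × 2.84 × 1.62 × 1.65 = 1.42716816
For no arbitrage the full-cycle product must be 1, so the missing rate is 1 / 1.42716816 ≈ 0.7006883.

0.70069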